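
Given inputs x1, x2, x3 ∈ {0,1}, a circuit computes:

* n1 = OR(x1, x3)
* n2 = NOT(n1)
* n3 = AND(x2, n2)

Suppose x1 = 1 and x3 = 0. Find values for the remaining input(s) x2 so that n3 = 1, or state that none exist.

With x1 = 1 and x3 = 0 fixed, none of the 2 settings of x2 give n3 = 1.
For example, with x2=1:
n1 = OR(x1, x3) = OR(1, 0) = 1
n2 = NOT(n1) = NOT 1 = 0
n3 = AND(x2, n2) = AND(1, 0) = 0
giving n3 = 0 ≠ 1.

no solution exists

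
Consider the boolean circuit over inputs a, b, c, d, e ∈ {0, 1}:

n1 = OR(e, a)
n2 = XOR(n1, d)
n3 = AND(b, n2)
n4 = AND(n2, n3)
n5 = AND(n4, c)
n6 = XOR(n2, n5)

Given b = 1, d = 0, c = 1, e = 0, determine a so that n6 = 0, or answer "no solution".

a=1

n6 = XOR(n2, n5) must be 0, so n2 and n5 are equal.
Check with b = 1, d = 0, c = 1, e = 0 and a=1:
n1 = OR(e, a) = OR(0, 1) = 1
n2 = XOR(n1, d) = XOR(1, 0) = 1
n3 = AND(b, n2) = AND(1, 1) = 1
n4 = AND(n2, n3) = AND(1, 1) = 1
n5 = AND(n4, c) = AND(1, 1) = 1
n6 = XOR(n2, n5) = XOR(1, 1) = 0
So n6 = 0.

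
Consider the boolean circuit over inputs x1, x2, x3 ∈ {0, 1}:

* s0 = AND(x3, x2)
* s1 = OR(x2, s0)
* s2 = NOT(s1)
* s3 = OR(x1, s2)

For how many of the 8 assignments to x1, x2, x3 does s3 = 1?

6

s3 = OR(x1, s2) must be 1, so at least one of x1, s2 is 1.
Satisfying assignments:
  x1=0, x2=0, x3=0
  x1=0, x2=0, x3=1
  x1=1, x2=0, x3=0
  x1=1, x2=0, x3=1
  x1=1, x2=1, x3=0
  x1=1, x2=1, x3=1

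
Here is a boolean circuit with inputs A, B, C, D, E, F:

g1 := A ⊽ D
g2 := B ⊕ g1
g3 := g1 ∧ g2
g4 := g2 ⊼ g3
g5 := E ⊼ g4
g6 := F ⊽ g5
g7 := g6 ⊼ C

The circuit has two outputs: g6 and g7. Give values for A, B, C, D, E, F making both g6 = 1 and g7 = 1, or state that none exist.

A=0, B=1, C=0, D=1, E=1, F=0

Check with A=0, B=1, C=0, D=1, E=1, F=0:
g1 = A ⊽ D = 0 ⊽ 1 = 0
g2 = B ⊕ g1 = 1 ⊕ 0 = 1
g3 = g1 ∧ g2 = 0 ∧ 1 = 0
g4 = g2 ⊼ g3 = 1 ⊼ 0 = 1
g5 = E ⊼ g4 = 1 ⊼ 1 = 0
g6 = F ⊽ g5 = 0 ⊽ 0 = 1
g7 = g6 ⊼ C = 1 ⊼ 0 = 1
So g6 = 1 and g7 = 1.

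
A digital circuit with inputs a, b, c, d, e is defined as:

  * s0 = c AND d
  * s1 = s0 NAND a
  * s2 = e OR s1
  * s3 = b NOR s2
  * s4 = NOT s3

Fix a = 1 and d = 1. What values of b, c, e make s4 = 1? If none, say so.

b=1, c=0, e=0

Check with a = 1 and d = 1 and b=1, c=0, e=0:
s0 = c AND d = 0 AND 1 = 0
s1 = s0 NAND a = 0 NAND 1 = 1
s2 = e OR s1 = 0 OR 1 = 1
s3 = b NOR s2 = 1 NOR 1 = 0
s4 = NOT s3 = NOT 0 = 1
So s4 = 1.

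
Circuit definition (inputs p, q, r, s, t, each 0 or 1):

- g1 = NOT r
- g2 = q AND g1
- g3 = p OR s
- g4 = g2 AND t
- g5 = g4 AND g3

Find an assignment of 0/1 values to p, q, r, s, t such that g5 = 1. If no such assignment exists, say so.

p=1 q=1 r=0 s=1 t=1

Check with p=1 q=1 r=0 s=1 t=1:
g1 = NOT r = NOT 0 = 1
g2 = q AND g1 = 1 AND 1 = 1
g3 = p OR s = 1 OR 1 = 1
g4 = g2 AND t = 1 AND 1 = 1
g5 = g4 AND g3 = 1 AND 1 = 1
So g5 = 1 as required.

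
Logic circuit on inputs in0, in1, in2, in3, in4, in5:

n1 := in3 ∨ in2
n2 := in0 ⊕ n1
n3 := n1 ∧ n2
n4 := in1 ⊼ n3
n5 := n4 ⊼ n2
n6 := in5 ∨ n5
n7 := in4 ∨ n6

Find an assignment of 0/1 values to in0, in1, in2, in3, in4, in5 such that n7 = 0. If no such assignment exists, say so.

in0=0, in1=0, in2=1, in3=0, in4=0, in5=0

n7 = in4 ∨ n6 must be 0, so both in4 = 0 and n6 = 0.
n6 = in5 ∨ n5 must be 0, so both in5 = 0 and n5 = 0.
n5 = n4 ⊼ n2 must be 0, so both n4 = 1 and n2 = 1.
Check with in0=0, in1=0, in2=1, in3=0, in4=0, in5=0:
n1 = in3 ∨ in2 = 0 ∨ 1 = 1
n2 = in0 ⊕ n1 = 0 ⊕ 1 = 1
n3 = n1 ∧ n2 = 1 ∧ 1 = 1
n4 = in1 ⊼ n3 = 0 ⊼ 1 = 1
n5 = n4 ⊼ n2 = 1 ⊼ 1 = 0
n6 = in5 ∨ n5 = 0 ∨ 0 = 0
n7 = in4 ∨ n6 = 0 ∨ 0 = 0
So n7 = 0 as required.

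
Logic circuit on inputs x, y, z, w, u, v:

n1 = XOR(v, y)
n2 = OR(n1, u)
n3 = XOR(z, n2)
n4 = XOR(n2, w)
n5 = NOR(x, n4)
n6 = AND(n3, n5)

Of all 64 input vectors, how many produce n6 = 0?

56

n6 = AND(n3, n5) must be 0, so at least one of n3, n5 is 0.
Enumerating the 64 input combinations, 56 give n6 = 0 and 8 give n6 = 1.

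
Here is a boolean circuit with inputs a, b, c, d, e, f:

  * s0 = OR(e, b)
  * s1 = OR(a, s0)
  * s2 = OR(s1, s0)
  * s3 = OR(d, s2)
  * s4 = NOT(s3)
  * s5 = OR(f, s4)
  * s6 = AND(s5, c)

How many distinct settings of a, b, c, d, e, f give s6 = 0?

47

s6 = AND(s5, c) must be 0, so at least one of s5, c is 0.
Enumerating the 64 input combinations, 47 give s6 = 0 and 17 give s6 = 1.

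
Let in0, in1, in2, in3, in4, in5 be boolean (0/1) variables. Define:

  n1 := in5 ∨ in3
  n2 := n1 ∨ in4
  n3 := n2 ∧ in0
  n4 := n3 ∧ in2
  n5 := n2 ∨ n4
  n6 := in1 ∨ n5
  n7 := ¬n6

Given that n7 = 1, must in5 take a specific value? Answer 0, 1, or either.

n7 = ¬n6 must be 1, so n6 = 0.
n6 = in1 ∨ n5 must be 0, so both in1 = 0 and n5 = 0.
n5 = n2 ∨ n4 must be 0, so both n2 = 0 and n4 = 0.
Every assignment with n7 = 1 has in5 = 0; there are 4 such assignment(s).
  in0=0, in1=0, in2=0, in3=0, in4=0, in5=0
  in0=0, in1=0, in2=1, in3=0, in4=0, in5=0
  in0=1, in1=0, in2=0, in3=0, in4=0, in5=0
  in0=1, in1=0, in2=1, in3=0, in4=0, in5=0

0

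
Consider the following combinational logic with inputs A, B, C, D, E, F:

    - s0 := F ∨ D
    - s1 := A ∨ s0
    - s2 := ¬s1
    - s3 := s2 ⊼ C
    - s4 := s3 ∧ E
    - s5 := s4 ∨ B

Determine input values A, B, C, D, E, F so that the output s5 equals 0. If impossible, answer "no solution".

s5 = s4 ∨ B must be 0, so both s4 = 0 and B = 0.
s4 = s3 ∧ E must be 0, so at least one of s3, E is 0.
Check with A=0, B=0, C=1, D=0, E=1, F=0:
s0 = F ∨ D = 0 ∨ 0 = 0
s1 = A ∨ s0 = 0 ∨ 0 = 0
s2 = ¬s1 = ¬0 = 1
s3 = s2 ⊼ C = 1 ⊼ 1 = 0
s4 = s3 ∧ E = 0 ∧ 1 = 0
s5 = s4 ∨ B = 0 ∨ 0 = 0
So s5 = 0 as required.

A=0, B=0, C=1, D=0, E=1, F=0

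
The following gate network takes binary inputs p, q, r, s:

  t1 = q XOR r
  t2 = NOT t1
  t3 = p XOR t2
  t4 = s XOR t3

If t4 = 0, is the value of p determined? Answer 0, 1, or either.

either

Both values of p occur among assignments with t4 = 0:
  p=0: p=0, q=0, r=0, s=1
  p=1: p=1, q=0, r=0, s=0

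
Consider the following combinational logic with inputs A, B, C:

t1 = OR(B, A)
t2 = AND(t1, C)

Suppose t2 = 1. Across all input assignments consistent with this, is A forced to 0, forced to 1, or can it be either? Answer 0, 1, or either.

Both values of A occur among assignments with t2 = 1:
  A=0: A=0, B=1, C=1
  A=1: A=1, B=0, C=1

either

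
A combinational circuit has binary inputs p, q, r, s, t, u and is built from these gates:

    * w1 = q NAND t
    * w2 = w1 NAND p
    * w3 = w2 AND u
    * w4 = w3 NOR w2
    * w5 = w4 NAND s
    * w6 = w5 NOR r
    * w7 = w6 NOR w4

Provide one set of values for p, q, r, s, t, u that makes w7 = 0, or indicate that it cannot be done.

p=1 q=1 r=1 s=0 t=0 u=1

w7 = w6 NOR w4 must be 0, so at least one of w6, w4 is 1.
Check with p=1 q=1 r=1 s=0 t=0 u=1:
w1 = q NAND t = 1 NAND 0 = 1
w2 = w1 NAND p = 1 NAND 1 = 0
w3 = w2 AND u = 0 AND 1 = 0
w4 = w3 NOR w2 = 0 NOR 0 = 1
w5 = w4 NAND s = 1 NAND 0 = 1
w6 = w5 NOR r = 1 NOR 1 = 0
w7 = w6 NOR w4 = 0 NOR 1 = 0
So w7 = 0 as required.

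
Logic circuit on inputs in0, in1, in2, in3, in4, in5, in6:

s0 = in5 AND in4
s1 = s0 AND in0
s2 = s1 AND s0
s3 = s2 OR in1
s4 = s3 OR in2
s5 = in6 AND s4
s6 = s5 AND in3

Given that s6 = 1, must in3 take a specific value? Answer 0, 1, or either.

1

s6 = s5 AND in3 must be 1, so both s5 = 1 and in3 = 1.
s5 = in6 AND s4 must be 1, so both in6 = 1 and s4 = 1.
Every assignment with s6 = 1 has in3 = 1; there are 25 such assignment(s).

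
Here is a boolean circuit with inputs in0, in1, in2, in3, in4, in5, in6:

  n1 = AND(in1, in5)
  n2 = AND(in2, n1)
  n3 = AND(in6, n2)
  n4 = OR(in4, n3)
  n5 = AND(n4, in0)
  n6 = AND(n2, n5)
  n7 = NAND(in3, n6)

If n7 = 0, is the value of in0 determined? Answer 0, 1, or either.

n7 = NAND(in3, n6) must be 0, so both in3 = 1 and n6 = 1.
n6 = AND(n2, n5) must be 1, so both n2 = 1 and n5 = 1.
n2 = AND(in2, n1) must be 1, so both in2 = 1 and n1 = 1.
Every assignment with n7 = 0 has in0 = 1; there are 3 such assignment(s).
  in0=1, in1=1, in2=1, in3=1, in4=0, in5=1, in6=1
  in0=1, in1=1, in2=1, in3=1, in4=1, in5=1, in6=0
  in0=1, in1=1, in2=1, in3=1, in4=1, in5=1, in6=1

1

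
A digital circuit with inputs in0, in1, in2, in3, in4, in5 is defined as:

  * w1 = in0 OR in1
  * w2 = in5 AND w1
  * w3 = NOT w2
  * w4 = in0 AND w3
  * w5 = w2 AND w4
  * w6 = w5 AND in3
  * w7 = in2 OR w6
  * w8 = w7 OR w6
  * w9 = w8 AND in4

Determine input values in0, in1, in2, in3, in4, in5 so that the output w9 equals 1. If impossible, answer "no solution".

w9 = w8 AND in4 must be 1, so both w8 = 1 and in4 = 1.
Check with in0=0 in1=0 in2=1 in3=0 in4=1 in5=1:
w1 = in0 OR in1 = 0 OR 0 = 0
w2 = in5 AND w1 = 1 AND 0 = 0
w3 = NOT w2 = NOT 0 = 1
w4 = in0 AND w3 = 0 AND 1 = 0
w5 = w2 AND w4 = 0 AND 0 = 0
w6 = w5 AND in3 = 0 AND 0 = 0
w7 = in2 OR w6 = 1 OR 0 = 1
w8 = w7 OR w6 = 1 OR 0 = 1
w9 = w8 AND in4 = 1 AND 1 = 1
So w9 = 1 as required.

in0=0 in1=0 in2=1 in3=0 in4=1 in5=1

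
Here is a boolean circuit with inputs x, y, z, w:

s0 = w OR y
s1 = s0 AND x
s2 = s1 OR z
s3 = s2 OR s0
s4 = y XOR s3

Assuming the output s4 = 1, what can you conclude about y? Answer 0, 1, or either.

s4 = y XOR s3 must be 1, so y and s3 differ.
Every assignment with s4 = 1 has y = 0; there are 6 such assignment(s).

0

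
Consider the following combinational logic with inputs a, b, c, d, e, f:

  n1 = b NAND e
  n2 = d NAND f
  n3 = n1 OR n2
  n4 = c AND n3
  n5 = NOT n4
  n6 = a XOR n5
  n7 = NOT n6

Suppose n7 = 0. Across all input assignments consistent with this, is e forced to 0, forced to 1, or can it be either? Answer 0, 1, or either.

either

Both values of e occur among assignments with n7 = 0:
  e=0: a=0, b=0, c=0, d=0, e=0, f=0
  e=1: a=0, b=0, c=0, d=0, e=1, f=0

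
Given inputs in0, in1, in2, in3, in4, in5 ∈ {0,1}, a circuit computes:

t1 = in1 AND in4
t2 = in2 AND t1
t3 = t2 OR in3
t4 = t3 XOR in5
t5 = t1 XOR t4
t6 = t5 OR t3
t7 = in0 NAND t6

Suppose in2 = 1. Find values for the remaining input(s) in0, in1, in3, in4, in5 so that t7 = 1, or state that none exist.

Check with in2 = 1 and in0=0, in1=0, in3=1, in4=1, in5=1:
t1 = in1 AND in4 = 0 AND 1 = 0
t2 = in2 AND t1 = 1 AND 0 = 0
t3 = t2 OR in3 = 0 OR 1 = 1
t4 = t3 XOR in5 = 1 XOR 1 = 0
t5 = t1 XOR t4 = 0 XOR 0 = 0
t6 = t5 OR t3 = 0 OR 1 = 1
t7 = in0 NAND t6 = 0 NAND 1 = 1
So t7 = 1.

in0=0, in1=0, in3=1, in4=1, in5=1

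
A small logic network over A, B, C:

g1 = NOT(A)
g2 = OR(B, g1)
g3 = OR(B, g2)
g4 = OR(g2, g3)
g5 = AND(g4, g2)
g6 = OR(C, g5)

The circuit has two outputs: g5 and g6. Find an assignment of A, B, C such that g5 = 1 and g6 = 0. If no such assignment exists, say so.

no solution exists

Across all 8 input combinations, none give both g5 = 1 and g6 = 0.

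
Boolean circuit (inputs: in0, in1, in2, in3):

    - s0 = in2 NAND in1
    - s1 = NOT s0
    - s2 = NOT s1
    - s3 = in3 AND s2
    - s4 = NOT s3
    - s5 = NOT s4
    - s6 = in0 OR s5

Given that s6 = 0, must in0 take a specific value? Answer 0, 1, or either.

s6 = in0 OR s5 must be 0, so both in0 = 0 and s5 = 0.
Every assignment with s6 = 0 has in0 = 0; there are 5 such assignment(s).

0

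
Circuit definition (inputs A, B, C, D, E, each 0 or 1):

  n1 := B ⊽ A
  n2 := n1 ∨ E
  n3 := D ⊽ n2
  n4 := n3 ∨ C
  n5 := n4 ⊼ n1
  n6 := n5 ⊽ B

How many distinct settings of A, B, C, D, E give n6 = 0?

n6 = n5 ⊽ B must be 0, so at least one of n5, B is 1.
Enumerating the 32 input combinations, 28 give n6 = 0 and 4 give n6 = 1.

28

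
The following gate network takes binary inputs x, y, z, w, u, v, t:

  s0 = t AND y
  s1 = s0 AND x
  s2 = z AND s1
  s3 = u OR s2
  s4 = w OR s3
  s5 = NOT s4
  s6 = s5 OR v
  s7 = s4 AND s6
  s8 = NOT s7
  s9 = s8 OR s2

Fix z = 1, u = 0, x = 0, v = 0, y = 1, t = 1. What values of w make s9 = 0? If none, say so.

With z = 1, u = 0, x = 0, v = 0, y = 1, t = 1 fixed, none of the 2 settings of w give s9 = 0.
For example, with w=0:
s0 = t AND y = 1 AND 1 = 1
s1 = s0 AND x = 1 AND 0 = 0
s2 = z AND s1 = 1 AND 0 = 0
s3 = u OR s2 = 0 OR 0 = 0
s4 = w OR s3 = 0 OR 0 = 0
s5 = NOT s4 = NOT 0 = 1
s6 = s5 OR v = 1 OR 0 = 1
s7 = s4 AND s6 = 0 AND 1 = 0
s8 = NOT s7 = NOT 0 = 1
s9 = s8 OR s2 = 1 OR 0 = 1
giving s9 = 1 ≠ 0.

no solution exists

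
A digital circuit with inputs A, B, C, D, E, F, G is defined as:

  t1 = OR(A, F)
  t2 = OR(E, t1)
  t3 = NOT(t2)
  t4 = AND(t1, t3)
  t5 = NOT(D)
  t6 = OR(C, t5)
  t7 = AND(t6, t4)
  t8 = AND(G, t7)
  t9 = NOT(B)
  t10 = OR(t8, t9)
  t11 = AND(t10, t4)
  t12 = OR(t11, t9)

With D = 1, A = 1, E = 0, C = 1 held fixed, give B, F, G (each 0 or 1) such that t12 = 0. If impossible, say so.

B=1, F=0, G=1

t12 = OR(t11, t9) must be 0, so both t11 = 0 and t9 = 0.
Check with D = 1, A = 1, E = 0, C = 1 and B=1, F=0, G=1:
t1 = OR(A, F) = OR(1, 0) = 1
t2 = OR(E, t1) = OR(0, 1) = 1
t3 = NOT(t2) = NOT 1 = 0
t4 = AND(t1, t3) = AND(1, 0) = 0
t5 = NOT(D) = NOT 1 = 0
t6 = OR(C, t5) = OR(1, 0) = 1
t7 = AND(t6, t4) = AND(1, 0) = 0
t8 = AND(G, t7) = AND(1, 0) = 0
t9 = NOT(B) = NOT 1 = 0
t10 = OR(t8, t9) = OR(0, 0) = 0
t11 = AND(t10, t4) = AND(0, 0) = 0
t12 = OR(t11, t9) = OR(0, 0) = 0
So t12 = 0.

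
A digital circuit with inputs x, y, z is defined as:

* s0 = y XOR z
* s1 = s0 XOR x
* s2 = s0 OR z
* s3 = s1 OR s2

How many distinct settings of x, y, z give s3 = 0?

1

s3 = s1 OR s2 must be 0, so both s1 = 0 and s2 = 0.
Satisfying assignments:
  x=0, y=0, z=0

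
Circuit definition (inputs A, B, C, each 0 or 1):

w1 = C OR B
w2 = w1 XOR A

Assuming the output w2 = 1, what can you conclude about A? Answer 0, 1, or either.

Both values of A occur among assignments with w2 = 1:
  A=0: A=0, B=0, C=1
  A=1: A=1, B=0, C=0

either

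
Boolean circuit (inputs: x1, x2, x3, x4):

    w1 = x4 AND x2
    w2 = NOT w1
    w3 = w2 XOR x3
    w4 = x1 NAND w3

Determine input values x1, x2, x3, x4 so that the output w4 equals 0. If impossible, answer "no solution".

x1=1, x2=0, x3=0, x4=0

w4 = x1 NAND w3 must be 0, so both x1 = 1 and w3 = 1.
w3 = w2 XOR x3 must be 1, so w2 and x3 differ.
Check with x1=1, x2=0, x3=0, x4=0:
w1 = x4 AND x2 = 0 AND 0 = 0
w2 = NOT w1 = NOT 0 = 1
w3 = w2 XOR x3 = 1 XOR 0 = 1
w4 = x1 NAND w3 = 1 NAND 1 = 0
So w4 = 0 as required.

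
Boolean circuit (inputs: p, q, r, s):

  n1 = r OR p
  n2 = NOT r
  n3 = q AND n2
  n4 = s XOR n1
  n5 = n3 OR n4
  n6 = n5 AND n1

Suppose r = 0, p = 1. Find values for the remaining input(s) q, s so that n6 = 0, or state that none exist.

q=0, s=1

n6 = n5 AND n1 must be 0, so at least one of n5, n1 is 0.
Check with r = 0, p = 1 and q=0, s=1:
n1 = r OR p = 0 OR 1 = 1
n2 = NOT r = NOT 0 = 1
n3 = q AND n2 = 0 AND 1 = 0
n4 = s XOR n1 = 1 XOR 1 = 0
n5 = n3 OR n4 = 0 OR 0 = 0
n6 = n5 AND n1 = 0 AND 1 = 0
So n6 = 0.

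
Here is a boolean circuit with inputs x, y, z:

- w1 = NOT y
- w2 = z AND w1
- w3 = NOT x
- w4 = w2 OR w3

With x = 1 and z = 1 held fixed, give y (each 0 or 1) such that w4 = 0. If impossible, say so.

w4 = w2 OR w3 must be 0, so both w2 = 0 and w3 = 0.
Check with x = 1 and z = 1 and y=1:
w1 = NOT y = NOT 1 = 0
w2 = z AND w1 = 1 AND 0 = 0
w3 = NOT x = NOT 1 = 0
w4 = w2 OR w3 = 0 OR 0 = 0
So w4 = 0.

y=1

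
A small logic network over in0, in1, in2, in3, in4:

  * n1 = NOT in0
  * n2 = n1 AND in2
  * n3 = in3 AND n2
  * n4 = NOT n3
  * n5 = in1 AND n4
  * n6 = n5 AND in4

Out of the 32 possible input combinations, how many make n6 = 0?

n6 = n5 AND in4 must be 0, so at least one of n5, in4 is 0.
Enumerating the 32 input combinations, 25 give n6 = 0 and 7 give n6 = 1.

25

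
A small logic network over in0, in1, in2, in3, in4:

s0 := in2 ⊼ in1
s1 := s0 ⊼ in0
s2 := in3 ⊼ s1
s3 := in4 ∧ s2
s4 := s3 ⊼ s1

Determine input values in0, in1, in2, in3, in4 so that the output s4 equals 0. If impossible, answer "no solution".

Check with in0=0 in1=1 in2=1 in3=0 in4=1:
s0 = in2 ⊼ in1 = 1 ⊼ 1 = 0
s1 = s0 ⊼ in0 = 0 ⊼ 0 = 1
s2 = in3 ⊼ s1 = 0 ⊼ 1 = 1
s3 = in4 ∧ s2 = 1 ∧ 1 = 1
s4 = s3 ⊼ s1 = 1 ⊼ 1 = 0
So s4 = 0 as required.

in0=0 in1=1 in2=1 in3=0 in4=1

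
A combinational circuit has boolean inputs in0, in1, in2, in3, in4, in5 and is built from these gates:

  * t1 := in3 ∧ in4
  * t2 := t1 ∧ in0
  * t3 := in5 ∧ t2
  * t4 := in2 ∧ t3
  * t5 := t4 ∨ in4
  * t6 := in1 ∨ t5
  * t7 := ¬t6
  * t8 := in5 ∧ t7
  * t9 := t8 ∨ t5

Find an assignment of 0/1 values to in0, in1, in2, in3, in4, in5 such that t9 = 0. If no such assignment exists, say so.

t9 = t8 ∨ t5 must be 0, so both t8 = 0 and t5 = 0.
Check with in0=1 in1=0 in2=0 in3=1 in4=0 in5=0:
t1 = in3 ∧ in4 = 1 ∧ 0 = 0
t2 = t1 ∧ in0 = 0 ∧ 1 = 0
t3 = in5 ∧ t2 = 0 ∧ 0 = 0
t4 = in2 ∧ t3 = 0 ∧ 0 = 0
t5 = t4 ∨ in4 = 0 ∨ 0 = 0
t6 = in1 ∨ t5 = 0 ∨ 0 = 0
t7 = ¬t6 = ¬0 = 1
t8 = in5 ∧ t7 = 0 ∧ 1 = 0
t9 = t8 ∨ t5 = 0 ∨ 0 = 0
So t9 = 0 as required.

in0=1 in1=0 in2=0 in3=1 in4=0 in5=0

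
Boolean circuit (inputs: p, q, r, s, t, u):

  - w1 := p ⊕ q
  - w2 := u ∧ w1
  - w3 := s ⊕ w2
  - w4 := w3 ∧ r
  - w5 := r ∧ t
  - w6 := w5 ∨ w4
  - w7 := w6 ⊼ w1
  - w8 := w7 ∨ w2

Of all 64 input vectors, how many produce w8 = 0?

w8 = w7 ∨ w2 must be 0, so both w7 = 0 and w2 = 0.
w7 = w6 ⊼ w1 must be 0, so both w6 = 1 and w1 = 1.
Satisfying assignments:
  p=0, q=1, r=1, s=0, t=1, u=0
  p=0, q=1, r=1, s=1, t=0, u=0
  p=0, q=1, r=1, s=1, t=1, u=0
  p=1, q=0, r=1, s=0, t=1, u=0
  p=1, q=0, r=1, s=1, t=0, u=0
  p=1, q=0, r=1, s=1, t=1, u=0

6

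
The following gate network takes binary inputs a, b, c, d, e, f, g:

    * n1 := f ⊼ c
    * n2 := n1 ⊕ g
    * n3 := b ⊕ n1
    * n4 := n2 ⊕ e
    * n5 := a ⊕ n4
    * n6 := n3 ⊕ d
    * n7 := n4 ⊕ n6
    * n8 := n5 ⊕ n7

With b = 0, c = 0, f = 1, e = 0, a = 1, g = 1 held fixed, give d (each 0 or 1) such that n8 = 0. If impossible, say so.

d=0

Check with b = 0, c = 0, f = 1, e = 0, a = 1, g = 1 and d=0:
n1 = f ⊼ c = 1 ⊼ 0 = 1
n2 = n1 ⊕ g = 1 ⊕ 1 = 0
n3 = b ⊕ n1 = 0 ⊕ 1 = 1
n4 = n2 ⊕ e = 0 ⊕ 0 = 0
n5 = a ⊕ n4 = 1 ⊕ 0 = 1
n6 = n3 ⊕ d = 1 ⊕ 0 = 1
n7 = n4 ⊕ n6 = 0 ⊕ 1 = 1
n8 = n5 ⊕ n7 = 1 ⊕ 1 = 0
So n8 = 0.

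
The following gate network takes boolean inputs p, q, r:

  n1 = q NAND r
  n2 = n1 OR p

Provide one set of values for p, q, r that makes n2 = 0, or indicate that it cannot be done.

n2 = n1 OR p must be 0, so both n1 = 0 and p = 0.
n1 = q NAND r must be 0, so both q = 1 and r = 1.
Check with p=0, q=1, r=1:
n1 = q NAND r = 1 NAND 1 = 0
n2 = n1 OR p = 0 OR 0 = 0
So n2 = 0 as required.

p=0, q=1, r=1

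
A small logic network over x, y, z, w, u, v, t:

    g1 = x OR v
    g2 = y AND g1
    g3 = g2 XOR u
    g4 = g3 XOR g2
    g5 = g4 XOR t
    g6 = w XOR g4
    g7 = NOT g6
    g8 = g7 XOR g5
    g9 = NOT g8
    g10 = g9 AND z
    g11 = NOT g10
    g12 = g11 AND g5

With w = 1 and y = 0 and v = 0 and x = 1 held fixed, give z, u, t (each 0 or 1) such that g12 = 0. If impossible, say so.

g12 = g11 AND g5 must be 0, so at least one of g11, g5 is 0.
Check with w = 1 and y = 0 and v = 0 and x = 1 and z=1, u=1, t=0:
g1 = x OR v = 1 OR 0 = 1
g2 = y AND g1 = 0 AND 1 = 0
g3 = g2 XOR u = 0 XOR 1 = 1
g4 = g3 XOR g2 = 1 XOR 0 = 1
g5 = g4 XOR t = 1 XOR 0 = 1
g6 = w XOR g4 = 1 XOR 1 = 0
g7 = NOT g6 = NOT 0 = 1
g8 = g7 XOR g5 = 1 XOR 1 = 0
g9 = NOT g8 = NOT 0 = 1
g10 = g9 AND z = 1 AND 1 = 1
g11 = NOT g10 = NOT 1 = 0
g12 = g11 AND g5 = 0 AND 1 = 0
So g12 = 0.

z=1, u=1, t=0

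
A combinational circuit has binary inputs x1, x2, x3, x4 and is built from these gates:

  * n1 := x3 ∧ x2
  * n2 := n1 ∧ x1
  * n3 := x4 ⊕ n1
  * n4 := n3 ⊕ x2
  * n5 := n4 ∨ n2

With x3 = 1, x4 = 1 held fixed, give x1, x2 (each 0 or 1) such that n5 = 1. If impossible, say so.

x1=1 x2=0

Check with x3 = 1, x4 = 1 and x1=1, x2=0:
n1 = x3 ∧ x2 = 1 ∧ 0 = 0
n2 = n1 ∧ x1 = 0 ∧ 1 = 0
n3 = x4 ⊕ n1 = 1 ⊕ 0 = 1
n4 = n3 ⊕ x2 = 1 ⊕ 0 = 1
n5 = n4 ∨ n2 = 1 ∨ 0 = 1
So n5 = 1.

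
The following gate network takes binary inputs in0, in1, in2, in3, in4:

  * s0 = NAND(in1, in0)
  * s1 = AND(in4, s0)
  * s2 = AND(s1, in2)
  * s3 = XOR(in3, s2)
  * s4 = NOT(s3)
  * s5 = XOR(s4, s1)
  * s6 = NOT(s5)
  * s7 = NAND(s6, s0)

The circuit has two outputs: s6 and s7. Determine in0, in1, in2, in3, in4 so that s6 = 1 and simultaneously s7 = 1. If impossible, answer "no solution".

in0=1 in1=1 in2=0 in3=1 in4=1

Check with in0=1 in1=1 in2=0 in3=1 in4=1:
s0 = NAND(in1, in0) = NAND(1, 1) = 0
s1 = AND(in4, s0) = AND(1, 0) = 0
s2 = AND(s1, in2) = AND(0, 0) = 0
s3 = XOR(in3, s2) = XOR(1, 0) = 1
s4 = NOT(s3) = NOT 1 = 0
s5 = XOR(s4, s1) = XOR(0, 0) = 0
s6 = NOT(s5) = NOT 0 = 1
s7 = NAND(s6, s0) = NAND(1, 0) = 1
So s6 = 1 and s7 = 1.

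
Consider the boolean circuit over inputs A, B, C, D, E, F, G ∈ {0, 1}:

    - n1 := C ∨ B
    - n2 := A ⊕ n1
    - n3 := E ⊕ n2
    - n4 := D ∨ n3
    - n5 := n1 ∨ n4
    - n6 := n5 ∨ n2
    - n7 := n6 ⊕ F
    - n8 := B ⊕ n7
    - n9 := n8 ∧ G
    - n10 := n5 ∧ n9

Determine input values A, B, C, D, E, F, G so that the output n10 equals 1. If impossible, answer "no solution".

n10 = n5 ∧ n9 must be 1, so both n5 = 1 and n9 = 1.
n5 = n1 ∨ n4 must be 1, so at least one of n1, n4 is 1.
Check with A=0, B=1, C=0, D=1, E=0, F=1, G=1:
n1 = C ∨ B = 0 ∨ 1 = 1
n2 = A ⊕ n1 = 0 ⊕ 1 = 1
n3 = E ⊕ n2 = 0 ⊕ 1 = 1
n4 = D ∨ n3 = 1 ∨ 1 = 1
n5 = n1 ∨ n4 = 1 ∨ 1 = 1
n6 = n5 ∨ n2 = 1 ∨ 1 = 1
n7 = n6 ⊕ F = 1 ⊕ 1 = 0
n8 = B ⊕ n7 = 1 ⊕ 0 = 1
n9 = n8 ∧ G = 1 ∧ 1 = 1
n10 = n5 ∧ n9 = 1 ∧ 1 = 1
So n10 = 1 as required.

A=0, B=1, C=0, D=1, E=0, F=1, G=1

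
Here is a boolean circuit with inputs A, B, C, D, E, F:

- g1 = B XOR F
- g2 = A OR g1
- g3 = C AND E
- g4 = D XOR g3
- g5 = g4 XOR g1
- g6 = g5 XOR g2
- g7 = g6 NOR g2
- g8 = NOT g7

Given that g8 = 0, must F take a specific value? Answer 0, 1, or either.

either

Both values of F occur among assignments with g8 = 0:
  F=0: A=0, B=0, C=0, D=0, E=0, F=0
  F=1: A=0, B=1, C=0, D=0, E=0, F=1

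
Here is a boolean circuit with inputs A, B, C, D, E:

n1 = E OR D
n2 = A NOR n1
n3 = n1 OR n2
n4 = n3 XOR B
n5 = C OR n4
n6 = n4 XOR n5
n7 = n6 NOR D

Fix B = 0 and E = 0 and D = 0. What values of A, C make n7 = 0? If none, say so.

Check with B = 0 and E = 0 and D = 0 and A=1, C=1:
n1 = E OR D = 0 OR 0 = 0
n2 = A NOR n1 = 1 NOR 0 = 0
n3 = n1 OR n2 = 0 OR 0 = 0
n4 = n3 XOR B = 0 XOR 0 = 0
n5 = C OR n4 = 1 OR 0 = 1
n6 = n4 XOR n5 = 0 XOR 1 = 1
n7 = n6 NOR D = 1 NOR 0 = 0
So n7 = 0.

A=1, C=1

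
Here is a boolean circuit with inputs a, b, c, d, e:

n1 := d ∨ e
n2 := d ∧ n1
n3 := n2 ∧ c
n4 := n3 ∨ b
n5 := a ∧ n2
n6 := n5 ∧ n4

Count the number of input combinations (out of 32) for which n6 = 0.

n6 = n5 ∧ n4 must be 0, so at least one of n5, n4 is 0.
Enumerating the 32 input combinations, 26 give n6 = 0 and 6 give n6 = 1.

26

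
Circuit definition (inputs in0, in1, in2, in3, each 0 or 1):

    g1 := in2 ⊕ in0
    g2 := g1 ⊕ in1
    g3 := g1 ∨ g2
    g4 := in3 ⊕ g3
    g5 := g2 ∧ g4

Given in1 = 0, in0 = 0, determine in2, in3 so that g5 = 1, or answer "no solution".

in2=1, in3=0

Check with in1 = 0, in0 = 0 and in2=1, in3=0:
g1 = in2 ⊕ in0 = 1 ⊕ 0 = 1
g2 = g1 ⊕ in1 = 1 ⊕ 0 = 1
g3 = g1 ∨ g2 = 1 ∨ 1 = 1
g4 = in3 ⊕ g3 = 0 ⊕ 1 = 1
g5 = g2 ∧ g4 = 1 ∧ 1 = 1
So g5 = 1.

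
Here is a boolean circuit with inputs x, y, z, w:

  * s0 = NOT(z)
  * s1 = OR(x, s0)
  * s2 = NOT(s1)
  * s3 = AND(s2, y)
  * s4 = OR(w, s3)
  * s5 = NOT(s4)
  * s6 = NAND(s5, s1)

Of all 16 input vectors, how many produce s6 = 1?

s6 = NAND(s5, s1) must be 1, so at least one of s5, s1 is 0.
Enumerating the 16 input combinations, 10 give s6 = 1 and 6 give s6 = 0.

10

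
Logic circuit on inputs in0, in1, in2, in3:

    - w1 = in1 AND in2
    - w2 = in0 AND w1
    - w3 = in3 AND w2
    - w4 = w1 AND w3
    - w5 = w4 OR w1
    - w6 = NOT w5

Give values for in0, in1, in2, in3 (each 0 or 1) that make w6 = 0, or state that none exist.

in0=1 in1=1 in2=1 in3=1

w6 = NOT w5 must be 0, so w5 = 1.
w5 = w4 OR w1 must be 1, so at least one of w4, w1 is 1.
Check with in0=1 in1=1 in2=1 in3=1:
w1 = in1 AND in2 = 1 AND 1 = 1
w2 = in0 AND w1 = 1 AND 1 = 1
w3 = in3 AND w2 = 1 AND 1 = 1
w4 = w1 AND w3 = 1 AND 1 = 1
w5 = w4 OR w1 = 1 OR 1 = 1
w6 = NOT w5 = NOT 1 = 0
So w6 = 0 as required.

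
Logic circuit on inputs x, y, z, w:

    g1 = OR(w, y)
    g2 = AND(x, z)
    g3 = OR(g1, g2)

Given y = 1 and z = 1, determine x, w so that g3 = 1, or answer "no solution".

x=0, w=0

g3 = OR(g1, g2) must be 1, so at least one of g1, g2 is 1.
Check with y = 1 and z = 1 and x=0, w=0:
g1 = OR(w, y) = OR(0, 1) = 1
g2 = AND(x, z) = AND(0, 1) = 0
g3 = OR(g1, g2) = OR(1, 0) = 1
So g3 = 1.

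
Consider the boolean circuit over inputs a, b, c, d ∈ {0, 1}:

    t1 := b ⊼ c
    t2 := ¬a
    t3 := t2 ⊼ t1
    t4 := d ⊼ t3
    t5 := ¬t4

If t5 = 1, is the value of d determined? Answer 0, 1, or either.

t5 = ¬t4 must be 1, so t4 = 0.
Every assignment with t5 = 1 has d = 1; there are 5 such assignment(s).

1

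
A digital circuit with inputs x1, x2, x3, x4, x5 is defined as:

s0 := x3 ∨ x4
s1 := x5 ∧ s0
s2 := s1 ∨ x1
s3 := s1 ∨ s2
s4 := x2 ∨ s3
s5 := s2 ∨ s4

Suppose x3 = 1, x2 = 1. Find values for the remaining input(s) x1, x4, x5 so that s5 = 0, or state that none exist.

no solution exists

With x3 = 1, x2 = 1 fixed, none of the 8 settings of x1, x4, x5 give s5 = 0.
For example, with x1=1, x4=1, x5=0:
s0 = x3 ∨ x4 = 1 ∨ 1 = 1
s1 = x5 ∧ s0 = 0 ∧ 1 = 0
s2 = s1 ∨ x1 = 0 ∨ 1 = 1
s3 = s1 ∨ s2 = 0 ∨ 1 = 1
s4 = x2 ∨ s3 = 1 ∨ 1 = 1
s5 = s2 ∨ s4 = 1 ∨ 1 = 1
giving s5 = 1 ≠ 0.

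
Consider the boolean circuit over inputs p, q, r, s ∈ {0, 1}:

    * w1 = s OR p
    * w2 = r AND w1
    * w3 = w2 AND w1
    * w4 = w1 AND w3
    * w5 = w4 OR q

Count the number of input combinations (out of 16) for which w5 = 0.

5

w5 = w4 OR q must be 0, so both w4 = 0 and q = 0.
w4 = w1 AND w3 must be 0, so at least one of w1, w3 is 0.
Satisfying assignments:
  p=0, q=0, r=0, s=0
  p=0, q=0, r=0, s=1
  p=0, q=0, r=1, s=0
  p=1, q=0, r=0, s=0
  p=1, q=0, r=0, s=1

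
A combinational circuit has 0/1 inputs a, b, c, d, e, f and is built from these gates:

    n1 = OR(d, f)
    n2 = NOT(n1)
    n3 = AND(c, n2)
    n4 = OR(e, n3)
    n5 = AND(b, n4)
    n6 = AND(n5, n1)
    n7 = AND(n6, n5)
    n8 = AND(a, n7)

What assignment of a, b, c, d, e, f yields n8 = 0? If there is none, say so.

a=1 b=0 c=0 d=1 e=1 f=1

Check with a=1 b=0 c=0 d=1 e=1 f=1:
n1 = OR(d, f) = OR(1, 1) = 1
n2 = NOT(n1) = NOT 1 = 0
n3 = AND(c, n2) = AND(0, 0) = 0
n4 = OR(e, n3) = OR(1, 0) = 1
n5 = AND(b, n4) = AND(0, 1) = 0
n6 = AND(n5, n1) = AND(0, 1) = 0
n7 = AND(n6, n5) = AND(0, 0) = 0
n8 = AND(a, n7) = AND(1, 0) = 0
So n8 = 0 as required.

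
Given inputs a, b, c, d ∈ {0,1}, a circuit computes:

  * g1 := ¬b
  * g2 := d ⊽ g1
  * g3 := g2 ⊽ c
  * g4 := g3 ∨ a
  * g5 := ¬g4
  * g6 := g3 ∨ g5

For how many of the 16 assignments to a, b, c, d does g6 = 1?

11

g6 = g3 ∨ g5 must be 1, so at least one of g3, g5 is 1.
Enumerating the 16 input combinations, 11 give g6 = 1 and 5 give g6 = 0.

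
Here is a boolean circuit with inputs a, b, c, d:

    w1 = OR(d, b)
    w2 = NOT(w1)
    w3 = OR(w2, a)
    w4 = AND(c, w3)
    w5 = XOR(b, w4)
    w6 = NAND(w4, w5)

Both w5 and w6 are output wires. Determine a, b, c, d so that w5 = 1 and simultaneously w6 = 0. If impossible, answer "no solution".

a=1 b=0 c=1 d=0

Check with a=1 b=0 c=1 d=0:
w1 = OR(d, b) = OR(0, 0) = 0
w2 = NOT(w1) = NOT 0 = 1
w3 = OR(w2, a) = OR(1, 1) = 1
w4 = AND(c, w3) = AND(1, 1) = 1
w5 = XOR(b, w4) = XOR(0, 1) = 1
w6 = NAND(w4, w5) = NAND(1, 1) = 0
So w5 = 1 and w6 = 0.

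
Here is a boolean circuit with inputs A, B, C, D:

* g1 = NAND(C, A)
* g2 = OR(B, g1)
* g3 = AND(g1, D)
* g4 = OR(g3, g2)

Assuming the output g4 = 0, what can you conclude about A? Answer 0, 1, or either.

1

g4 = OR(g3, g2) must be 0, so both g3 = 0 and g2 = 0.
Every assignment with g4 = 0 has A = 1; there are 2 such assignment(s).
  A=1, B=0, C=1, D=0
  A=1, B=0, C=1, D=1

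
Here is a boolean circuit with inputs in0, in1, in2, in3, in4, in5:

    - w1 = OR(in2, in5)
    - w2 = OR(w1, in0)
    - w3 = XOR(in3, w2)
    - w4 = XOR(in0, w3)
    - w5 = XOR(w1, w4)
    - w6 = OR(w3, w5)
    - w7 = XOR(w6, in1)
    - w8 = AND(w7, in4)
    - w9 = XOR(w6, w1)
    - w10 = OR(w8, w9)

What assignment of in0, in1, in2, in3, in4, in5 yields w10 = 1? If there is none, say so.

Check with in0=0, in1=1, in2=0, in3=0, in4=1, in5=0:
w1 = OR(in2, in5) = OR(0, 0) = 0
w2 = OR(w1, in0) = OR(0, 0) = 0
w3 = XOR(in3, w2) = XOR(0, 0) = 0
w4 = XOR(in0, w3) = XOR(0, 0) = 0
w5 = XOR(w1, w4) = XOR(0, 0) = 0
w6 = OR(w3, w5) = OR(0, 0) = 0
w7 = XOR(w6, in1) = XOR(0, 1) = 1
w8 = AND(w7, in4) = AND(1, 1) = 1
w9 = XOR(w6, w1) = XOR(0, 0) = 0
w10 = OR(w8, w9) = OR(1, 0) = 1
So w10 = 1 as required.

in0=0, in1=1, in2=0, in3=0, in4=1, in5=0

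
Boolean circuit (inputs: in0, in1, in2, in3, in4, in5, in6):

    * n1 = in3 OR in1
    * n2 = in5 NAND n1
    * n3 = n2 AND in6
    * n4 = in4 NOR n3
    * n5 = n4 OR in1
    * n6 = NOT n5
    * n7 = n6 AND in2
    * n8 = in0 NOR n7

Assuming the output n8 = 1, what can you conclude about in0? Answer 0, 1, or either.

0

n8 = in0 NOR n7 must be 1, so both in0 = 0 and n7 = 0.
Every assignment with n8 = 1 has in0 = 0; there are 53 such assignment(s).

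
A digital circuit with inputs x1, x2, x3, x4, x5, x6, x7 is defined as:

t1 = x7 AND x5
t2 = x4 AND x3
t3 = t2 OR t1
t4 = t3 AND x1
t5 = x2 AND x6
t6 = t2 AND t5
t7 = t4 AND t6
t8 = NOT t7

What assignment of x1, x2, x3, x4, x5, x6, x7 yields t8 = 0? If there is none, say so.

x1=1 x2=1 x3=1 x4=1 x5=1 x6=1 x7=0

Check with x1=1 x2=1 x3=1 x4=1 x5=1 x6=1 x7=0:
t1 = x7 AND x5 = 0 AND 1 = 0
t2 = x4 AND x3 = 1 AND 1 = 1
t3 = t2 OR t1 = 1 OR 0 = 1
t4 = t3 AND x1 = 1 AND 1 = 1
t5 = x2 AND x6 = 1 AND 1 = 1
t6 = t2 AND t5 = 1 AND 1 = 1
t7 = t4 AND t6 = 1 AND 1 = 1
t8 = NOT t7 = NOT 1 = 0
So t8 = 0 as required.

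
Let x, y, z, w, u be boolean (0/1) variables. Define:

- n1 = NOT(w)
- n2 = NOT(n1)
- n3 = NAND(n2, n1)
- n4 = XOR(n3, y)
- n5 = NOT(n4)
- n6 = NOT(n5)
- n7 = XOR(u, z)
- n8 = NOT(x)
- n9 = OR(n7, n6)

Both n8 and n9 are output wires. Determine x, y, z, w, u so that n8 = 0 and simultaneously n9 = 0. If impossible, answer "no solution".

x=1, y=1, z=0, w=0, u=0

Check with x=1, y=1, z=0, w=0, u=0:
n1 = NOT(w) = NOT 0 = 1
n2 = NOT(n1) = NOT 1 = 0
n3 = NAND(n2, n1) = NAND(0, 1) = 1
n4 = XOR(n3, y) = XOR(1, 1) = 0
n5 = NOT(n4) = NOT 0 = 1
n6 = NOT(n5) = NOT 1 = 0
n7 = XOR(u, z) = XOR(0, 0) = 0
n8 = NOT(x) = NOT 1 = 0
n9 = OR(n7, n6) = OR(0, 0) = 0
So n8 = 0 and n9 = 0.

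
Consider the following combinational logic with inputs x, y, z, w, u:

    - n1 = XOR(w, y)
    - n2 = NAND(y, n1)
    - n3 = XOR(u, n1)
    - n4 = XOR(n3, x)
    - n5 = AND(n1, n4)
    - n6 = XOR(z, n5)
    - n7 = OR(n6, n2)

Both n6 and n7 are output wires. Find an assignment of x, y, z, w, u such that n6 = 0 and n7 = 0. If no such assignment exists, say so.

x=0 y=1 z=1 w=0 u=0

Check with x=0 y=1 z=1 w=0 u=0:
n1 = XOR(w, y) = XOR(0, 1) = 1
n2 = NAND(y, n1) = NAND(1, 1) = 0
n3 = XOR(u, n1) = XOR(0, 1) = 1
n4 = XOR(n3, x) = XOR(1, 0) = 1
n5 = AND(n1, n4) = AND(1, 1) = 1
n6 = XOR(z, n5) = XOR(1, 1) = 0
n7 = OR(n6, n2) = OR(0, 0) = 0
So n6 = 0 and n7 = 0.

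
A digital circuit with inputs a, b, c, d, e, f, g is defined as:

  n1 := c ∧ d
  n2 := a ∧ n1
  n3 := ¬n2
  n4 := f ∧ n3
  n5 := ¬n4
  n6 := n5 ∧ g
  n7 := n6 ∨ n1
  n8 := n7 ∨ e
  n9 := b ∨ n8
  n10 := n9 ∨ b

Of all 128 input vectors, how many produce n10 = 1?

110

n10 = n9 ∨ b must be 1, so at least one of n9, b is 1.
Enumerating the 128 input combinations, 110 give n10 = 1 and 18 give n10 = 0.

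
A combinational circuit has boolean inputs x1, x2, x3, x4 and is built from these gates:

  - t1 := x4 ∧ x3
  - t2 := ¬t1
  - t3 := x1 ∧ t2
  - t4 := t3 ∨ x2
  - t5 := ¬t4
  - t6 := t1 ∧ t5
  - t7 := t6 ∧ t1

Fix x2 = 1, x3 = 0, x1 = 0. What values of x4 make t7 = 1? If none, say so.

no solution exists

With x2 = 1, x3 = 0, x1 = 0 fixed, none of the 2 settings of x4 give t7 = 1.
For example, with x4=0:
t1 = x4 ∧ x3 = 0 ∧ 0 = 0
t2 = ¬t1 = ¬0 = 1
t3 = x1 ∧ t2 = 0 ∧ 1 = 0
t4 = t3 ∨ x2 = 0 ∨ 1 = 1
t5 = ¬t4 = ¬1 = 0
t6 = t1 ∧ t5 = 0 ∧ 0 = 0
t7 = t6 ∧ t1 = 0 ∧ 0 = 0
giving t7 = 0 ≠ 1.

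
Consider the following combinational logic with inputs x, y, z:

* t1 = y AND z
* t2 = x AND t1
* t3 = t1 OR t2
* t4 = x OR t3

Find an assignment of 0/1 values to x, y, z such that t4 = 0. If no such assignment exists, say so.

t4 = x OR t3 must be 0, so both x = 0 and t3 = 0.
t3 = t1 OR t2 must be 0, so both t1 = 0 and t2 = 0.
t1 = y AND z must be 0, so at least one of y, z is 0.
Check with x=0, y=1, z=0:
t1 = y AND z = 1 AND 0 = 0
t2 = x AND t1 = 0 AND 0 = 0
t3 = t1 OR t2 = 0 OR 0 = 0
t4 = x OR t3 = 0 OR 0 = 0
So t4 = 0 as required.

x=0, y=1, z=0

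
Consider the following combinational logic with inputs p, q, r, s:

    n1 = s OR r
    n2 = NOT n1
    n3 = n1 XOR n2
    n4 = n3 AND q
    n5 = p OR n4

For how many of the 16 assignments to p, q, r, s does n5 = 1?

12

n5 = p OR n4 must be 1, so at least one of p, n4 is 1.
Enumerating the 16 input combinations, 12 give n5 = 1 and 4 give n5 = 0.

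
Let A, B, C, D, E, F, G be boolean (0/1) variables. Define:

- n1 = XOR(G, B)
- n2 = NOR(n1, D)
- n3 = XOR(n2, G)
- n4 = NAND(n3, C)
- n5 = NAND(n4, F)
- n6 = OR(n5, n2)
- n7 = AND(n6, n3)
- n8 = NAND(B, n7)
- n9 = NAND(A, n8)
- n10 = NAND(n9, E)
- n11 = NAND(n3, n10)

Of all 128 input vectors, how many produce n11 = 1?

83

n11 = NAND(n3, n10) must be 1, so at least one of n3, n10 is 0.
Enumerating the 128 input combinations, 83 give n11 = 1 and 45 give n11 = 0.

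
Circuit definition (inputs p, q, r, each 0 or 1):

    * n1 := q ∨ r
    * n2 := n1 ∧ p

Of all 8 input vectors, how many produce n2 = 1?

3

n2 = n1 ∧ p must be 1, so both n1 = 1 and p = 1.
n1 = q ∨ r must be 1, so at least one of q, r is 1.
Satisfying assignments:
  p=1, q=0, r=1
  p=1, q=1, r=0
  p=1, q=1, r=1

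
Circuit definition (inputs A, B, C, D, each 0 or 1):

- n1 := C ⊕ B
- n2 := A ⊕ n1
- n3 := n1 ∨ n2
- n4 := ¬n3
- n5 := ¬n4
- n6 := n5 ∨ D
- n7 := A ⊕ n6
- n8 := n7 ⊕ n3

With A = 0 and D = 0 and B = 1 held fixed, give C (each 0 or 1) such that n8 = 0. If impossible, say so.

n8 = n7 ⊕ n3 must be 0, so n7 and n3 are equal.
Check with A = 0 and D = 0 and B = 1 and C=0:
n1 = C ⊕ B = 0 ⊕ 1 = 1
n2 = A ⊕ n1 = 0 ⊕ 1 = 1
n3 = n1 ∨ n2 = 1 ∨ 1 = 1
n4 = ¬n3 = ¬1 = 0
n5 = ¬n4 = ¬0 = 1
n6 = n5 ∨ D = 1 ∨ 0 = 1
n7 = A ⊕ n6 = 0 ⊕ 1 = 1
n8 = n7 ⊕ n3 = 1 ⊕ 1 = 0
So n8 = 0.

C=0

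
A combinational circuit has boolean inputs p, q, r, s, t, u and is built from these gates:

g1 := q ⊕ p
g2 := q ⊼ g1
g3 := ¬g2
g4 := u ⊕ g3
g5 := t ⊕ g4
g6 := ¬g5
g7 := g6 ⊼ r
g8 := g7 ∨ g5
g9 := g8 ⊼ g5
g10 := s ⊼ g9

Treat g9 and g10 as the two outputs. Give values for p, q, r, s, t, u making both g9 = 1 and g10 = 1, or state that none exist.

Check with p=1, q=1, r=0, s=0, t=1, u=1:
g1 = q ⊕ p = 1 ⊕ 1 = 0
g2 = q ⊼ g1 = 1 ⊼ 0 = 1
g3 = ¬g2 = ¬1 = 0
g4 = u ⊕ g3 = 1 ⊕ 0 = 1
g5 = t ⊕ g4 = 1 ⊕ 1 = 0
g6 = ¬g5 = ¬0 = 1
g7 = g6 ⊼ r = 1 ⊼ 0 = 1
g8 = g7 ∨ g5 = 1 ∨ 0 = 1
g9 = g8 ⊼ g5 = 1 ⊼ 0 = 1
g10 = s ⊼ g9 = 0 ⊼ 1 = 1
So g9 = 1 and g10 = 1.

p=1, q=1, r=0, s=0, t=1, u=1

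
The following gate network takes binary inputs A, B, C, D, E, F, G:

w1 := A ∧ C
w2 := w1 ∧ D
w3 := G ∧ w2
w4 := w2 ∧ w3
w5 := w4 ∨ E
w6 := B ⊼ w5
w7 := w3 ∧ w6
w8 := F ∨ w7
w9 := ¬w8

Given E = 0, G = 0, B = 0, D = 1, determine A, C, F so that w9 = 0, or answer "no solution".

A=1 C=0 F=1

w9 = ¬w8 must be 0, so w8 = 1.
Check with E = 0, G = 0, B = 0, D = 1 and A=1, C=0, F=1:
w1 = A ∧ C = 1 ∧ 0 = 0
w2 = w1 ∧ D = 0 ∧ 1 = 0
w3 = G ∧ w2 = 0 ∧ 0 = 0
w4 = w2 ∧ w3 = 0 ∧ 0 = 0
w5 = w4 ∨ E = 0 ∨ 0 = 0
w6 = B ⊼ w5 = 0 ⊼ 0 = 1
w7 = w3 ∧ w6 = 0 ∧ 1 = 0
w8 = F ∨ w7 = 1 ∨ 0 = 1
w9 = ¬w8 = ¬1 = 0
So w9 = 0.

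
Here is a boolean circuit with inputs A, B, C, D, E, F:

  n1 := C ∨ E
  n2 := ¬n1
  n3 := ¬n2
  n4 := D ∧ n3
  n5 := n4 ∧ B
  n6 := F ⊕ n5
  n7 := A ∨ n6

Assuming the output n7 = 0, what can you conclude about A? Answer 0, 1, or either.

n7 = A ∨ n6 must be 0, so both A = 0 and n6 = 0.
Every assignment with n7 = 0 has A = 0; there are 16 such assignment(s).

0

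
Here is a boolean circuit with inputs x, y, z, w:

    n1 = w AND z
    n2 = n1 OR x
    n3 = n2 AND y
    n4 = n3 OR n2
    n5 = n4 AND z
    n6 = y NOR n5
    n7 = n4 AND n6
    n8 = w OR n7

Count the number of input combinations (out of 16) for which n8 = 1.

9

n8 = w OR n7 must be 1, so at least one of w, n7 is 1.
Enumerating the 16 input combinations, 9 give n8 = 1 and 7 give n8 = 0.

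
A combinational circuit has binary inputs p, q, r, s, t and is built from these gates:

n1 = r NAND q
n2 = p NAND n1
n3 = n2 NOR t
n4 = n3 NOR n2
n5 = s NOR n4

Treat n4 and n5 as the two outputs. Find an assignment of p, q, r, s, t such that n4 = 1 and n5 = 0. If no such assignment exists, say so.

p=1, q=0, r=1, s=1, t=1

Check with p=1, q=0, r=1, s=1, t=1:
n1 = r NAND q = 1 NAND 0 = 1
n2 = p NAND n1 = 1 NAND 1 = 0
n3 = n2 NOR t = 0 NOR 1 = 0
n4 = n3 NOR n2 = 0 NOR 0 = 1
n5 = s NOR n4 = 1 NOR 1 = 0
So n4 = 1 and n5 = 0.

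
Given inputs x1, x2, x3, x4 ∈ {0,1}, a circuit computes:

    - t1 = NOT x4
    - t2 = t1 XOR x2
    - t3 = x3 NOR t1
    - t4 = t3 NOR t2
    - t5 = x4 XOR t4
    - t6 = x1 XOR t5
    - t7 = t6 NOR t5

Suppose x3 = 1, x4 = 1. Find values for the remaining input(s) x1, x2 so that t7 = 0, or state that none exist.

t7 = t6 NOR t5 must be 0, so at least one of t6, t5 is 1.
Check with x3 = 1, x4 = 1 and x1=0, x2=1:
t1 = NOT x4 = NOT 1 = 0
t2 = t1 XOR x2 = 0 XOR 1 = 1
t3 = x3 NOR t1 = 1 NOR 0 = 0
t4 = t3 NOR t2 = 0 NOR 1 = 0
t5 = x4 XOR t4 = 1 XOR 0 = 1
t6 = x1 XOR t5 = 0 XOR 1 = 1
t7 = t6 NOR t5 = 1 NOR 1 = 0
So t7 = 0.

x1=0 x2=1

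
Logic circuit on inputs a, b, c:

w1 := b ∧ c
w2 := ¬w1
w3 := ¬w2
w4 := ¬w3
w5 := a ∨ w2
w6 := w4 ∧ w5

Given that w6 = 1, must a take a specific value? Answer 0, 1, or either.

Both values of a occur among assignments with w6 = 1:
  a=0: a=0, b=0, c=0
  a=1: a=1, b=0, c=0

either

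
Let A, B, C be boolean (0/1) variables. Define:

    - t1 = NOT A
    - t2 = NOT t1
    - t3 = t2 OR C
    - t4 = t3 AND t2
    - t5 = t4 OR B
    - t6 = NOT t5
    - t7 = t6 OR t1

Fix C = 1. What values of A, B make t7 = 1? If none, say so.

A=0, B=0

t7 = t6 OR t1 must be 1, so at least one of t6, t1 is 1.
Check with C = 1 and A=0, B=0:
t1 = NOT A = NOT 0 = 1
t2 = NOT t1 = NOT 1 = 0
t3 = t2 OR C = 0 OR 1 = 1
t4 = t3 AND t2 = 1 AND 0 = 0
t5 = t4 OR B = 0 OR 0 = 0
t6 = NOT t5 = NOT 0 = 1
t7 = t6 OR t1 = 1 OR 1 = 1
So t7 = 1.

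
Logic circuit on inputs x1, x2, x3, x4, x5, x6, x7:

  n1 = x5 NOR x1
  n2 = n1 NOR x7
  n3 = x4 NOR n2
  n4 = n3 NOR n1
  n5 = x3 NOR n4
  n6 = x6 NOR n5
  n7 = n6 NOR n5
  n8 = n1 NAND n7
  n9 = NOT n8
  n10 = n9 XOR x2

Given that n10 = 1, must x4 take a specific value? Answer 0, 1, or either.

either

Both values of x4 occur among assignments with n10 = 1:
  x4=0: x1=0, x2=0, x3=1, x4=0, x5=0, x6=1, x7=0
  x4=1: x1=0, x2=0, x3=1, x4=1, x5=0, x6=1, x7=0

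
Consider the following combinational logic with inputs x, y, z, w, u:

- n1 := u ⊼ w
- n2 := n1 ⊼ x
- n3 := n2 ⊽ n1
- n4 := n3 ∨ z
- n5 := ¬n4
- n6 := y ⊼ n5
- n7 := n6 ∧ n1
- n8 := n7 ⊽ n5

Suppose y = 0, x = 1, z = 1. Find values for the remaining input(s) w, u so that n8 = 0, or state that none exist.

w=0 u=0

Check with y = 0, x = 1, z = 1 and w=0, u=0:
n1 = u ⊼ w = 0 ⊼ 0 = 1
n2 = n1 ⊼ x = 1 ⊼ 1 = 0
n3 = n2 ⊽ n1 = 0 ⊽ 1 = 0
n4 = n3 ∨ z = 0 ∨ 1 = 1
n5 = ¬n4 = ¬1 = 0
n6 = y ⊼ n5 = 0 ⊼ 0 = 1
n7 = n6 ∧ n1 = 1 ∧ 1 = 1
n8 = n7 ⊽ n5 = 1 ⊽ 0 = 0
So n8 = 0.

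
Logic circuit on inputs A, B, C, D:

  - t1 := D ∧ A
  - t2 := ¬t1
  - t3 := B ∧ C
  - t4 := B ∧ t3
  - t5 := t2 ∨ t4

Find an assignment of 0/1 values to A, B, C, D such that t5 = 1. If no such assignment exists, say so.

A=0, B=1, C=1, D=1

t5 = t2 ∨ t4 must be 1, so at least one of t2, t4 is 1.
Check with A=0, B=1, C=1, D=1:
t1 = D ∧ A = 1 ∧ 0 = 0
t2 = ¬t1 = ¬0 = 1
t3 = B ∧ C = 1 ∧ 1 = 1
t4 = B ∧ t3 = 1 ∧ 1 = 1
t5 = t2 ∨ t4 = 1 ∨ 1 = 1
So t5 = 1 as required.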